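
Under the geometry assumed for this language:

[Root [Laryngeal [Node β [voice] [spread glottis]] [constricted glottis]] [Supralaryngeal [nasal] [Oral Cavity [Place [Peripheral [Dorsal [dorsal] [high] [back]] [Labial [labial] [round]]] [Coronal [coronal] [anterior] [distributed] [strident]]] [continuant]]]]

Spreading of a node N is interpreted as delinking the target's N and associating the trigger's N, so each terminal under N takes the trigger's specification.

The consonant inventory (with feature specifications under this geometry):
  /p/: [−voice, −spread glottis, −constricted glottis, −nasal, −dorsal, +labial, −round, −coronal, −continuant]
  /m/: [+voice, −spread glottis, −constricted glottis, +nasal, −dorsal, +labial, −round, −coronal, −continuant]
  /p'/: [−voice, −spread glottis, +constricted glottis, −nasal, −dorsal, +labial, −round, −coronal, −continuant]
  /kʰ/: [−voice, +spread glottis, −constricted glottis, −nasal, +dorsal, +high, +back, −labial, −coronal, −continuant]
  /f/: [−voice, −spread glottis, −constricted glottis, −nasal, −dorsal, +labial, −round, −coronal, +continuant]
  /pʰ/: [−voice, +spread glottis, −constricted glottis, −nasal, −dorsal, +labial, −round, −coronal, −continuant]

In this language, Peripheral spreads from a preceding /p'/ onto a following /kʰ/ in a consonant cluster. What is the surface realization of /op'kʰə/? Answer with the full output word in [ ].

Peripheral immediately or transitively dominates [dorsal], [high], [back], [labial], [round].
After delinking /kʰ/'s Peripheral and linking /p'/'s, the affected terminals become [−dorsal], [+labial], [−round]; [voice], [spread glottis], [constricted glottis], … (outside Peripheral) are retained from /kʰ/.
This feature bundle is that of [pʰ], so /op'kʰə/ surfaces as [op'pʰə].

[op'pʰə]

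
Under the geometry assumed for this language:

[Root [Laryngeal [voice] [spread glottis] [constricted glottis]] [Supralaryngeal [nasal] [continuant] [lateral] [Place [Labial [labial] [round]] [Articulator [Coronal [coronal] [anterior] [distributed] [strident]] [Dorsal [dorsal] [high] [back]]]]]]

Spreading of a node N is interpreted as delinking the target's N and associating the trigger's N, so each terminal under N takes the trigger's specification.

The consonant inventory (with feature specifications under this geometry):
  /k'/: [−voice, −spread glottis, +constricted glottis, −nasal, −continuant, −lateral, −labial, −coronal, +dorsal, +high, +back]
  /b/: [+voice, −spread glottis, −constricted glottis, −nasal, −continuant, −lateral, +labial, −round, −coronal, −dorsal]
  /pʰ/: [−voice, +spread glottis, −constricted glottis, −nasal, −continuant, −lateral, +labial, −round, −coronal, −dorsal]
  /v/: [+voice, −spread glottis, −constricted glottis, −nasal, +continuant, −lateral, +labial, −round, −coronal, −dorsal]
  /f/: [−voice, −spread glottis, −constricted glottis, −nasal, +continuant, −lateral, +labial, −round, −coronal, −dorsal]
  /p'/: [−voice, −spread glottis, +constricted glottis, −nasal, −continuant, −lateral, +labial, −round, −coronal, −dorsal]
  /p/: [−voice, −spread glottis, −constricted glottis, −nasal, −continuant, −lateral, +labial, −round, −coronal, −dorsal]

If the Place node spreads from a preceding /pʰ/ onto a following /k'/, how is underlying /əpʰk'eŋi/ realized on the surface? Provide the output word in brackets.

[əpʰp'eŋi]

Terminals under Place in this geometry: [labial], [round], [coronal], [anterior], [distributed], [strident], [dorsal], [high], [back].
After delinking /k'/'s Place and linking /pʰ/'s, the affected terminals become [+labial], [−round], [−coronal], [−dorsal]; [voice], [spread glottis], [constricted glottis], … (outside Place) are retained from /k'/.
Among the inventory, only /p'/ has exactly this specification, giving the surface form [əpʰp'eŋi].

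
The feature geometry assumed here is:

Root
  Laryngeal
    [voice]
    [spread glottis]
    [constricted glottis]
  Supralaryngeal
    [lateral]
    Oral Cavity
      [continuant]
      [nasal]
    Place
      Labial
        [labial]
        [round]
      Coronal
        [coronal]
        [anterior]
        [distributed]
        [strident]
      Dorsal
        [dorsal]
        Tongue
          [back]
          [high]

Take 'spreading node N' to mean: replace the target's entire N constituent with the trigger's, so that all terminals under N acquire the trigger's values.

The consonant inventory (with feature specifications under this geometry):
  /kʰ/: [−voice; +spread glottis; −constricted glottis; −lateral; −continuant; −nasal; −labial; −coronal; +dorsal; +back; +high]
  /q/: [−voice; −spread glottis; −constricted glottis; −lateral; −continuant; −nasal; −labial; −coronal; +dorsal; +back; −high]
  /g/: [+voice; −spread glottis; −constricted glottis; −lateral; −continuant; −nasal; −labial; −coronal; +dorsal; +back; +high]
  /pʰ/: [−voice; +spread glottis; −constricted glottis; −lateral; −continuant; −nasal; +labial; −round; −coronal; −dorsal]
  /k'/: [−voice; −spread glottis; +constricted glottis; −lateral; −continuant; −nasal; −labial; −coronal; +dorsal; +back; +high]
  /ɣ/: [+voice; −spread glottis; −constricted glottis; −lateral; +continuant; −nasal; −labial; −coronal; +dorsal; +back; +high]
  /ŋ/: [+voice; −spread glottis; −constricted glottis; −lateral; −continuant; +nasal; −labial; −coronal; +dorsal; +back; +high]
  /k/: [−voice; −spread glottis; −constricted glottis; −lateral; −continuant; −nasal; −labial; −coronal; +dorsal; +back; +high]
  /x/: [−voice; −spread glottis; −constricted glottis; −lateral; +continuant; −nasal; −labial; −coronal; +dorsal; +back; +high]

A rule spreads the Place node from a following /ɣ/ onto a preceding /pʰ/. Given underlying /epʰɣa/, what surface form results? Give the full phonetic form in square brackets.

[ekʰɣa]

Terminals under Place in this geometry: [labial], [round], [coronal], [anterior], [distributed], [strident], [dorsal], [back], [high].
The target acquires /ɣ/'s values for everything under Place — [−labial], [−coronal], [+dorsal], [+back], [+high] — while keeping its own [voice], [spread glottis], [constricted glottis], ….
This feature bundle is that of [kʰ], so /epʰɣa/ surfaces as [ekʰɣa].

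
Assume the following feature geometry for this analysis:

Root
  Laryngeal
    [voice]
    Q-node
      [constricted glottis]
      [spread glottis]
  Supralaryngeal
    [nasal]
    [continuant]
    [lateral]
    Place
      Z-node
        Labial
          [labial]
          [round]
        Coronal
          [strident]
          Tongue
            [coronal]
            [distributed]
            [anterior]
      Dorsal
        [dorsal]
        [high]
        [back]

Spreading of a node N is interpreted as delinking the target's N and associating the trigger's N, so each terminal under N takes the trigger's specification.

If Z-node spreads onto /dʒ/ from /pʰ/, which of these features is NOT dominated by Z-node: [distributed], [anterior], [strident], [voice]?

[voice]

The terminals dominated by Z-node are [labial], [round], [strident], [coronal], [distributed], [anterior].
[distributed], [strident], [anterior] all lie under Z-node, so they are overwritten when Z-node spreads.
[voice] attaches under Laryngeal, not under Z-node, so /dʒ/ retains its own value for [voice].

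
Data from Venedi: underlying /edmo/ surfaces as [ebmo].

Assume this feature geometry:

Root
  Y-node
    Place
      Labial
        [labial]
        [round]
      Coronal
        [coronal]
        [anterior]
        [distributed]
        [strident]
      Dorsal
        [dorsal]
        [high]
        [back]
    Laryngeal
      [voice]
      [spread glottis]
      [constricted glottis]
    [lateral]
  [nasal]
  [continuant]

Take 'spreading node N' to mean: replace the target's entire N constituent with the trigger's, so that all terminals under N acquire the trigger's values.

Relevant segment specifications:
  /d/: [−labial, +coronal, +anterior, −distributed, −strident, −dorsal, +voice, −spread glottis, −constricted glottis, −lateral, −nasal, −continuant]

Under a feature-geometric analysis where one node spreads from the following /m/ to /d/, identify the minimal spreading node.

Place

Comparing /d/ with its surface form [b], the features that change are [labial], [round], [coronal], [anterior], [distributed], [strident].
In this geometry the lowest node dominating all of them is Place: every daughter of Place dominates only a proper subset, so no lower node suffices.
If Place spreads, every terminal under it takes /m/'s value, producing [b] as observed.
[nasal], a feature on which the two segments disagree outside Place, is unchanged — nothing dominating it spread, and Place is the minimal sufficient constituent.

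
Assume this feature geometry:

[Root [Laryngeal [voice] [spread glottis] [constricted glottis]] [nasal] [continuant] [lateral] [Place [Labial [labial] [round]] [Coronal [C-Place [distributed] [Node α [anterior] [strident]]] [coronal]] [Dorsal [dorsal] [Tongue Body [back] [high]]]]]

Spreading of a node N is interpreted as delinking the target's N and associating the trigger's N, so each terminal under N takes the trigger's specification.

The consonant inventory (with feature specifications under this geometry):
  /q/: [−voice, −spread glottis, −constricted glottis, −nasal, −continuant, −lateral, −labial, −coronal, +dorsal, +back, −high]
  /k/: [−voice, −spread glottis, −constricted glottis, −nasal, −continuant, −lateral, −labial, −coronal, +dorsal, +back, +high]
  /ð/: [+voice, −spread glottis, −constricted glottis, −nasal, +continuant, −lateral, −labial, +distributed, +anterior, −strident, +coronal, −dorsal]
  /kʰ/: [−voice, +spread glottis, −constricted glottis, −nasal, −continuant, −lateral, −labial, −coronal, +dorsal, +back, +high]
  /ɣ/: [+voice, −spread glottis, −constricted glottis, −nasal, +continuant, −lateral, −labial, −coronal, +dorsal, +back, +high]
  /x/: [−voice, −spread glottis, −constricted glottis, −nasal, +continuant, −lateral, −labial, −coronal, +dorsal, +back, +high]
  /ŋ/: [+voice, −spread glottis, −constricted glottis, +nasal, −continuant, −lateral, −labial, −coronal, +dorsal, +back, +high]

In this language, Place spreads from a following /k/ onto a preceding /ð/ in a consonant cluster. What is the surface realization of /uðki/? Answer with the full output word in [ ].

Place immediately or transitively dominates [labial], [round], [distributed], [anterior], [strident], [coronal], [dorsal], [back], [high].
After delinking /ð/'s Place and linking /k/'s, the affected terminals become [−labial], [−coronal], [+dorsal], [+back], [+high]; [voice], [spread glottis], [constricted glottis], … (outside Place) are retained from /ð/.
Among the inventory, only /ɣ/ has exactly this specification, giving the surface form [uɣki].

[uɣki]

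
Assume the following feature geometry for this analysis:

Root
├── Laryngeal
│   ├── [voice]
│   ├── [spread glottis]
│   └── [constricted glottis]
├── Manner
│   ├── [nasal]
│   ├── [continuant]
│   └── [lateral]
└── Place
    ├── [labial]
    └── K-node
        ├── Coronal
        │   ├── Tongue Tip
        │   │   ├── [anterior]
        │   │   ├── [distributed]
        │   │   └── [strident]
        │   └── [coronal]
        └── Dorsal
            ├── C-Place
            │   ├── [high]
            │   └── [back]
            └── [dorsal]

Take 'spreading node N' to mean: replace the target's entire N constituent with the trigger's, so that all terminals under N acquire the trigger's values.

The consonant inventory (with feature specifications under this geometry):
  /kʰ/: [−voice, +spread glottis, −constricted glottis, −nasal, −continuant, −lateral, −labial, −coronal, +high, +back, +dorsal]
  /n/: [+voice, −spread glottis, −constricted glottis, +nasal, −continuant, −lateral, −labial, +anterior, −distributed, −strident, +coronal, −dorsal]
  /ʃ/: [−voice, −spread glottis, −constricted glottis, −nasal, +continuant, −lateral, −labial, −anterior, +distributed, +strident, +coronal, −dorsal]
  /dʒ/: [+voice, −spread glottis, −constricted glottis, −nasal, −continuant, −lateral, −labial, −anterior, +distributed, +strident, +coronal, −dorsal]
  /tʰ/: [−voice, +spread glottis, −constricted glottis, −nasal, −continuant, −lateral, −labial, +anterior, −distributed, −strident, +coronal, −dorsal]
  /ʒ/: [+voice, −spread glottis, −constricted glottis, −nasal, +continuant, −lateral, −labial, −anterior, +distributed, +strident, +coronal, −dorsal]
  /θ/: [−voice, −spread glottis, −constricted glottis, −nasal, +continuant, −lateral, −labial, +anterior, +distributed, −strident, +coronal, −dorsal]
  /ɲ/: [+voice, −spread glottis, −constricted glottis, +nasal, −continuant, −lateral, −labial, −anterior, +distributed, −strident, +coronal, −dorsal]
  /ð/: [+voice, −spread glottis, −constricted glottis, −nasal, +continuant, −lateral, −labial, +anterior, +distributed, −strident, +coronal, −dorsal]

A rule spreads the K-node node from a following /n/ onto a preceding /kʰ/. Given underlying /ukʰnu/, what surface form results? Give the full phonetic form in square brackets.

The K-node node dominates the terminals [anterior], [distributed], [strident], [coronal], [high], [back], [dorsal].
Spreading K-node from /n/ onto /kʰ/ replaces those values with /n/'s: [+anterior], [−distributed], [−strident], [+coronal], [−dorsal]. Features outside K-node ([voice], [spread glottis], [constricted glottis], …) stay as in /kʰ/.
The resulting bundle matches /tʰ/ in the inventory; substituting it for /kʰ/ gives [utʰnu].

[utʰnu]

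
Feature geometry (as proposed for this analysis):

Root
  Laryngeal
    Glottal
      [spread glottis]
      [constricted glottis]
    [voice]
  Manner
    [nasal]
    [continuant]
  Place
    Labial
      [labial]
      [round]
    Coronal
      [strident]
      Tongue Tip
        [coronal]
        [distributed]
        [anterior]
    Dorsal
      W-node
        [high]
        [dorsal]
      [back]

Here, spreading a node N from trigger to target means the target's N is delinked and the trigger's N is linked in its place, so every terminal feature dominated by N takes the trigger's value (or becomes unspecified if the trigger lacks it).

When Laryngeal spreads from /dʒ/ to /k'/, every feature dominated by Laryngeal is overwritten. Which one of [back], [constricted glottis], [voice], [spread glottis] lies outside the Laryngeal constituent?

The terminals dominated by Laryngeal are [spread glottis], [constricted glottis], [voice].
[voice], [constricted glottis], [spread glottis] all lie under Laryngeal, so they are overwritten when Laryngeal spreads.
[back] attaches under Dorsal, not under Laryngeal, so /k'/ retains its own value for [back].

[back]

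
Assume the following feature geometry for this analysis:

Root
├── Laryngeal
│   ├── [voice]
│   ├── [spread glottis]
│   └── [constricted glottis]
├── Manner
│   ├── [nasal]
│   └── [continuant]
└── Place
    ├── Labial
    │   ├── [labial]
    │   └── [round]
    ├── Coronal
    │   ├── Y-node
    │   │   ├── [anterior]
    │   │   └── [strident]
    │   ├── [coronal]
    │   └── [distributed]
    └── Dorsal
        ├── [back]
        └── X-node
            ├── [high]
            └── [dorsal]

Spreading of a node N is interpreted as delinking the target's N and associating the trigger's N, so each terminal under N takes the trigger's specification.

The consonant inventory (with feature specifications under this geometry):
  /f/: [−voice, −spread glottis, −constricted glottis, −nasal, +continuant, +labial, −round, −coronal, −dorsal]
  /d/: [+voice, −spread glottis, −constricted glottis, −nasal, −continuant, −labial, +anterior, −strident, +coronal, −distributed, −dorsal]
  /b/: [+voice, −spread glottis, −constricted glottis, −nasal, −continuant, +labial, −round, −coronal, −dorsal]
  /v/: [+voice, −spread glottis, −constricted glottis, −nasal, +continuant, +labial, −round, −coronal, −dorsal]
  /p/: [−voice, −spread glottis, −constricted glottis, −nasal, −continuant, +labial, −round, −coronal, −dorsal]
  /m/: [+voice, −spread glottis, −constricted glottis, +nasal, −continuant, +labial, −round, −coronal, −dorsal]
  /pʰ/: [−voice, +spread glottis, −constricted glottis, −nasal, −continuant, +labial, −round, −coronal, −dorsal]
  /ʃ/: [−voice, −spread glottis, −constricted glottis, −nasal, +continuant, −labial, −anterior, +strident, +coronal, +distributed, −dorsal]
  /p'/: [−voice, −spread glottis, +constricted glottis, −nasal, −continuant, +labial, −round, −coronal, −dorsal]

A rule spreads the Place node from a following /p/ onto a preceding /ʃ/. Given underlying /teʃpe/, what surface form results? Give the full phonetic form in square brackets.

[tefpe]

The Place node dominates the terminals [labial], [round], [anterior], [strident], [coronal], [distributed], [back], [high], [dorsal].
Spreading Place from /p/ onto /ʃ/ replaces those values with /p/'s: [+labial], [−round], [−coronal], [−dorsal]. Features outside Place ([voice], [spread glottis], [constricted glottis], …) stay as in /ʃ/.
This feature bundle is that of [f], so /teʃpe/ surfaces as [tefpe].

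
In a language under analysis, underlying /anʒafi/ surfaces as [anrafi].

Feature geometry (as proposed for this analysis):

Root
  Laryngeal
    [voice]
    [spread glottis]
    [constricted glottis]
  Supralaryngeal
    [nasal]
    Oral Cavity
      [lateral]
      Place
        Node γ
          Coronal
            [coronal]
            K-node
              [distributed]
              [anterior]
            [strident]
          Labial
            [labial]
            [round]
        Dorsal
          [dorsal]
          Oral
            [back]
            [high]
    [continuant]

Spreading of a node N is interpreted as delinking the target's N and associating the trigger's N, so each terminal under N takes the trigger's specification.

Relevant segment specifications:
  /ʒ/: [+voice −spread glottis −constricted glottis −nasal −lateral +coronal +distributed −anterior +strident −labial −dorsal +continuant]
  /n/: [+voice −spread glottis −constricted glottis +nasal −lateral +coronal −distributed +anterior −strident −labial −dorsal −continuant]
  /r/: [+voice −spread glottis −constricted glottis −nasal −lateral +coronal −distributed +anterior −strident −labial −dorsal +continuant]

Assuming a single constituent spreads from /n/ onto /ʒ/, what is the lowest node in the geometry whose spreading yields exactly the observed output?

The alternation /ʒ/ → [r] changes [anterior], [distributed], [strident] and nothing else.
The smallest constituent containing every changed terminal is Coronal — each of its daughters lacks at least one of the affected features.
Delinking /ʒ/'s Coronal and associating /n/'s Coronal gives precisely the feature bundle of [r].
Features on which the two segments disagree outside Coronal, such as [nasal], [continuant], are unchanged — nothing dominating them spread, and Coronal is the minimal sufficient constituent.

Coronal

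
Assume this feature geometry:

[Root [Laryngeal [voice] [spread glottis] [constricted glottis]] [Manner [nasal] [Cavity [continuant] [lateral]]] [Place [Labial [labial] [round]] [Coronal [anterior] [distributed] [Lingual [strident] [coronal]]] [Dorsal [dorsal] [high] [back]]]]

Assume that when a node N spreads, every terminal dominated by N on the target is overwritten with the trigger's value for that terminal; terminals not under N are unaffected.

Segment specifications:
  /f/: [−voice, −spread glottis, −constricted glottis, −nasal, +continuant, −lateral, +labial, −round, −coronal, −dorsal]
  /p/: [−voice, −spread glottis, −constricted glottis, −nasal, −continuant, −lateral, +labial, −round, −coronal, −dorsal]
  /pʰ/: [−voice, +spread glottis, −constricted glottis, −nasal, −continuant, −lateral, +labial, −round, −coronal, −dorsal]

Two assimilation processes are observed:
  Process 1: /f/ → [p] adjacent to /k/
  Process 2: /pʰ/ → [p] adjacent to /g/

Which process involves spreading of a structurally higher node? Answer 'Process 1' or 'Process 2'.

Process 2

Process 1: the feature that changes is [continuant]; the minimal node is [continuant] (depth 3).
In Process 2, [spread glottis] changes, so the minimal spreading node is [spread glottis] at depth 2.
Depth 2 < depth 3; Process 2 involves the structurally higher constituent [spread glottis].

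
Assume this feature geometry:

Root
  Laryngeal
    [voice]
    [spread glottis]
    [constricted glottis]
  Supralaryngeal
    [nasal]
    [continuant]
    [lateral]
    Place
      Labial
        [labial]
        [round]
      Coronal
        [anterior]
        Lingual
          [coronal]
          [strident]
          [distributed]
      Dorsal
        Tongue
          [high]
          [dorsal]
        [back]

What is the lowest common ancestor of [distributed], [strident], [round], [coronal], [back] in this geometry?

[distributed]: Root / Supralaryngeal / Place / Coronal / Lingual / [distributed].
[strident]: Root / Supralaryngeal / Place / Coronal / Lingual / [strident].
[round]: Root / Supralaryngeal / Place / Labial / [round].
[coronal]: Root / Supralaryngeal / Place / Coronal / Lingual / [coronal].
[back]: Root / Supralaryngeal / Place / Dorsal / [back].
The lowest node appearing on every path is Place; each proper daughter of Place fails to dominate at least one of the listed features.

Place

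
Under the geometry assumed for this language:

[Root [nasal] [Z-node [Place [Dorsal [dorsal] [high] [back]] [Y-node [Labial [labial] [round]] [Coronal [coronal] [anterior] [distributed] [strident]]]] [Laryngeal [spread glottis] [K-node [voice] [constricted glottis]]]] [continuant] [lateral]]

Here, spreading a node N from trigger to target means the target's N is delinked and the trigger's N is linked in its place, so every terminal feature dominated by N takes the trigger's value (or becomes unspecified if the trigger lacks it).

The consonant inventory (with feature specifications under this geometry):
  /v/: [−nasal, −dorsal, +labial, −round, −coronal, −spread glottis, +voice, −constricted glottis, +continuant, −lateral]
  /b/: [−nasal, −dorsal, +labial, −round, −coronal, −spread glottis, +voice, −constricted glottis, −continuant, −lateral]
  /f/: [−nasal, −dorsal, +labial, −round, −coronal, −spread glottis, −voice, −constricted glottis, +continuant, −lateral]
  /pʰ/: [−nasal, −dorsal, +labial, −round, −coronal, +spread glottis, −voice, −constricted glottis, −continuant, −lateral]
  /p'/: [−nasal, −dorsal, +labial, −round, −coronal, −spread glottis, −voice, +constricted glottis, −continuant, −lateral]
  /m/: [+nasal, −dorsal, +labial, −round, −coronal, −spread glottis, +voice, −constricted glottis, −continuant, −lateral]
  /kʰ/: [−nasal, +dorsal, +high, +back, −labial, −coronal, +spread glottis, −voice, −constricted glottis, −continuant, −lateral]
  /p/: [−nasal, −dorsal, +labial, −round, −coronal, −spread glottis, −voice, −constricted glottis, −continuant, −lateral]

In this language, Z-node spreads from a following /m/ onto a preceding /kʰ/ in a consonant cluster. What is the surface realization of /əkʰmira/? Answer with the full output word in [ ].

Terminals under Z-node in this geometry: [dorsal], [high], [back], [labial], [round], [coronal], [anterior], [distributed], [strident], [spread glottis], [voice], [constricted glottis].
After delinking /kʰ/'s Z-node and linking /m/'s, the affected terminals become [−dorsal], [+labial], [−round], [−coronal], [−spread glottis], [+voice], [−constricted glottis]; [nasal], [continuant], [lateral] (outside Z-node) are retained from /kʰ/.
This feature bundle is that of [b], so /əkʰmira/ surfaces as [əbmira].

[əbmira]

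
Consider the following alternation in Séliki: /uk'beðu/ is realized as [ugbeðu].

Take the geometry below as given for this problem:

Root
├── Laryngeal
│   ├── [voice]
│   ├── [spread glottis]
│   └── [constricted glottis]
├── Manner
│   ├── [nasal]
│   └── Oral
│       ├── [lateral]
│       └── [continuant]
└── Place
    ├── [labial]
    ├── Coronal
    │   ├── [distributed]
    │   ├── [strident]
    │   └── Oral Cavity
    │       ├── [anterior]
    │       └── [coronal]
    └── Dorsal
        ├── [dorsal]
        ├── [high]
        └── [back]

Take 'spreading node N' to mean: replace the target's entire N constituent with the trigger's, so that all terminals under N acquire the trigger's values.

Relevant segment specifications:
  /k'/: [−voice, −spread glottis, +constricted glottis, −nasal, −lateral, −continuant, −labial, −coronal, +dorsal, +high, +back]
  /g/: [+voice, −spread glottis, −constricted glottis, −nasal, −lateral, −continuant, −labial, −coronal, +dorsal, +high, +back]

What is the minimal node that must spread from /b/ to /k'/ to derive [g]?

Laryngeal

Feature comparison: [voice], [constricted glottis] differ between /k'/ and [g]; the remaining terminals match.
In this geometry the lowest node dominating all of them is Laryngeal: every daughter of Laryngeal dominates only a proper subset, so no lower node suffices.
If Laryngeal spreads, every terminal under it takes /b/'s value, producing [g] as observed.
Had Root spread, [dorsal], [labial] would have taken /b/'s values; they stay as in /k'/, confirming the spreading constituent is exactly Laryngeal.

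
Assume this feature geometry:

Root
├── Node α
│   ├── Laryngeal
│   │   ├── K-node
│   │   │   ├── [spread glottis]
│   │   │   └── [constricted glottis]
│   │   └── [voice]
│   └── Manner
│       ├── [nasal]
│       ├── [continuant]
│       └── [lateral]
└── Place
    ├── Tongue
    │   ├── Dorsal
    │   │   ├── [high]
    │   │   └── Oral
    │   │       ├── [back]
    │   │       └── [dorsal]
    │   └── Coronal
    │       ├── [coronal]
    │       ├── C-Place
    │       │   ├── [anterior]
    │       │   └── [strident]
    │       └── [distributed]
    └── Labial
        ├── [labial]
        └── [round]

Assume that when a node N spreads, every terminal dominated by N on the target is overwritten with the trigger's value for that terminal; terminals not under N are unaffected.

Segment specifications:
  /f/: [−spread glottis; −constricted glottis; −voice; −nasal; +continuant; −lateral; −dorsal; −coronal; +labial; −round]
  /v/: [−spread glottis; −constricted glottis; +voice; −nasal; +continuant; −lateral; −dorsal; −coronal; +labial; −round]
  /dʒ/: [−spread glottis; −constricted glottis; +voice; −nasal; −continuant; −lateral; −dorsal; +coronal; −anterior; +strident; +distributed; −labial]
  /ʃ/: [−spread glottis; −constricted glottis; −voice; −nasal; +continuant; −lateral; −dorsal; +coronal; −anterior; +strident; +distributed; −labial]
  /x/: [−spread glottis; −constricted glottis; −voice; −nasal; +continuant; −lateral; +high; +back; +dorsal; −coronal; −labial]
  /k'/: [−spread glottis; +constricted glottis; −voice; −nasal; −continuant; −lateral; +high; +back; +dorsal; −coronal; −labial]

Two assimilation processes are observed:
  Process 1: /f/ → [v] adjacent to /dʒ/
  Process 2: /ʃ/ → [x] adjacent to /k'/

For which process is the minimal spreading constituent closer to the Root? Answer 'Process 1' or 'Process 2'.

Process 2

In Process 1, [voice] changes, so the minimal spreading node is [voice] at depth 3.
Process 2 alters [coronal], [anterior], [distributed], [strident], [dorsal], [high], [back]; the lowest common ancestor is Tongue (depth 2 from Root).
Tongue (depth 2) sits above [voice] (depth 3), making Process 2 the one with the higher spreading node.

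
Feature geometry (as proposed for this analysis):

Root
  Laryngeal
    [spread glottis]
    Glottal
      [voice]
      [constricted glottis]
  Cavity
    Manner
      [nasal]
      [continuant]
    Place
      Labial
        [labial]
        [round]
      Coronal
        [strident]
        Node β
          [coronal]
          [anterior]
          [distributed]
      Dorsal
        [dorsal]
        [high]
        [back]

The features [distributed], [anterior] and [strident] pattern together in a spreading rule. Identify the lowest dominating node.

[distributed] is immediately dominated by Node β.
[anterior] is immediately dominated by Node β.
[strident] is immediately dominated by Coronal.
The listed terminals split across distinct daughters of Coronal, so Coronal itself is the smallest node containing them all.

Coronal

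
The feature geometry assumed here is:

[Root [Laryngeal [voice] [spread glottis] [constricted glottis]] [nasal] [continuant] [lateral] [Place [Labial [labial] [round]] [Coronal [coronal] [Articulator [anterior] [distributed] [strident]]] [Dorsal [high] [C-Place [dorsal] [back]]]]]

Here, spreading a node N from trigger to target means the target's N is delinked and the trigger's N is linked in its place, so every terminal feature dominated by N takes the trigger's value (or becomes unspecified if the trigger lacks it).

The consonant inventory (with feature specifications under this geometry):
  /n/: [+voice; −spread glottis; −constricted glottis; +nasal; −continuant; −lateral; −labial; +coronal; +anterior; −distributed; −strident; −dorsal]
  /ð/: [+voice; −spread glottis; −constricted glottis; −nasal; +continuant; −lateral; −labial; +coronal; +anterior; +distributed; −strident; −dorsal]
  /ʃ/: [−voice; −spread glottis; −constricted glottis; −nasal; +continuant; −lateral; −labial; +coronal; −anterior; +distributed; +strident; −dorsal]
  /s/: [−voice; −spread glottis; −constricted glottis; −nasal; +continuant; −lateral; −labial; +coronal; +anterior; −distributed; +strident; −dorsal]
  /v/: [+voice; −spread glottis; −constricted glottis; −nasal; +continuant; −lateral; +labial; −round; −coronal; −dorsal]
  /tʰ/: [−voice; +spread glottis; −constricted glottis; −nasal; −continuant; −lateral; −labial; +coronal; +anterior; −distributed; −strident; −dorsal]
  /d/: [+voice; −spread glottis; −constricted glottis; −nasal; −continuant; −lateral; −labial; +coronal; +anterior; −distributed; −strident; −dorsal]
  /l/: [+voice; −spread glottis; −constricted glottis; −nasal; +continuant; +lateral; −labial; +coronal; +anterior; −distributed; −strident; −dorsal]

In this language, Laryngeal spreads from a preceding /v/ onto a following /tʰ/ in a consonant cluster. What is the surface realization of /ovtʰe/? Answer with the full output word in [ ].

[ovde]

The Laryngeal node dominates the terminals [voice], [spread glottis], [constricted glottis].
Spreading Laryngeal from /v/ onto /tʰ/ replaces those values with /v/'s: [+voice], [−spread glottis], [−constricted glottis]. Features outside Laryngeal ([nasal], [continuant], [lateral], …) stay as in /tʰ/.
The resulting bundle matches /d/ in the inventory; substituting it for /tʰ/ gives [ovde].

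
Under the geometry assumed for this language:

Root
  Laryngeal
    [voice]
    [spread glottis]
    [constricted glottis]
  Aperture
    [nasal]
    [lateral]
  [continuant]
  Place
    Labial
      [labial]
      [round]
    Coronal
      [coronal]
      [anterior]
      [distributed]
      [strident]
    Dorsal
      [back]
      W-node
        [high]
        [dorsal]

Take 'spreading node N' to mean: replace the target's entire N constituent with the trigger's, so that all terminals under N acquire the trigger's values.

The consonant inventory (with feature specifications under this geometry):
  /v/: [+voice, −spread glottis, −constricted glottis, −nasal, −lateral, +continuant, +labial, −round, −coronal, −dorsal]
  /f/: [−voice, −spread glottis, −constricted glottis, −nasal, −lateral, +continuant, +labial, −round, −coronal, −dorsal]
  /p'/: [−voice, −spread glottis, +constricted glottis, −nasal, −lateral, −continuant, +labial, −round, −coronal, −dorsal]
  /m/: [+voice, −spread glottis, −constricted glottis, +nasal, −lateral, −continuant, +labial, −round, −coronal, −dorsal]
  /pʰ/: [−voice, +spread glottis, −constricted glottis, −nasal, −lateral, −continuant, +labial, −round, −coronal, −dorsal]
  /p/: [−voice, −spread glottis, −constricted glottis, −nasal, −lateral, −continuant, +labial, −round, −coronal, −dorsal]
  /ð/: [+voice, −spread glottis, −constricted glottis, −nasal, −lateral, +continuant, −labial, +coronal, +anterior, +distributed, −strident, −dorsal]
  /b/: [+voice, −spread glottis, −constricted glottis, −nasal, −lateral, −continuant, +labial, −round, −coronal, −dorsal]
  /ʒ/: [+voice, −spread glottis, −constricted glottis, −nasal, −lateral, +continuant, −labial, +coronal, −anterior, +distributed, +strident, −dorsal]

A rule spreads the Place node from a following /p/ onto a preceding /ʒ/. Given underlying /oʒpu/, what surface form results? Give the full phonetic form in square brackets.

Place immediately or transitively dominates [labial], [round], [coronal], [anterior], [distributed], [strident], [back], [high], [dorsal].
The target acquires /p/'s values for everything under Place — [+labial], [−round], [−coronal], [−dorsal] — while keeping its own [voice], [spread glottis], [constricted glottis], ….
Among the inventory, only /v/ has exactly this specification, giving the surface form [ovpu].

[ovpu]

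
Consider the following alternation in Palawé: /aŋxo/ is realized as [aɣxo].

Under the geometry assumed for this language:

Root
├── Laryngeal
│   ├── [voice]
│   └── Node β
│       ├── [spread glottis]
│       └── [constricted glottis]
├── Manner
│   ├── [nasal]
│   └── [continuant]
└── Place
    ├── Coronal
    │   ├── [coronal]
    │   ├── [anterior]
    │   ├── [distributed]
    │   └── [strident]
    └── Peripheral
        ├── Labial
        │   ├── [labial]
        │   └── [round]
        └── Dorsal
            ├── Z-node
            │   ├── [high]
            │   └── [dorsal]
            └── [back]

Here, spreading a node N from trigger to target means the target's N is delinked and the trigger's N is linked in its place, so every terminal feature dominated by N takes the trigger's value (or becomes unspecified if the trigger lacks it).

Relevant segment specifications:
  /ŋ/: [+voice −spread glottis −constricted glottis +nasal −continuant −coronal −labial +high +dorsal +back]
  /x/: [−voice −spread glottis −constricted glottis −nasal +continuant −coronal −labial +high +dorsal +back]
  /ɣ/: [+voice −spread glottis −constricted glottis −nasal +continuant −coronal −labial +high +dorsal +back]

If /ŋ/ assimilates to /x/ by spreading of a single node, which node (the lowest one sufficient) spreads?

Comparing /ŋ/ with its surface form [ɣ], the features that change are [nasal], [continuant].
Tracing each changed feature up the tree, the paths first meet at Manner; any lower node misses at least one of them.
If Manner spreads, every terminal under it takes /x/'s value, producing [ɣ] as observed.
[voice] — on which /x/ differs from /ŋ/ — is unchanged, so Root cannot have spread; the constituent is no larger than Manner.

Manner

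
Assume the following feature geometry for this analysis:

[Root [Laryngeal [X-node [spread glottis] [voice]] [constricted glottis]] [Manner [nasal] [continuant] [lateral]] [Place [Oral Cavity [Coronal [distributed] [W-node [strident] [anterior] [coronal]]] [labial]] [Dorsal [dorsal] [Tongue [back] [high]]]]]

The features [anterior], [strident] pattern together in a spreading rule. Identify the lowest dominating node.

[anterior] is immediately dominated by W-node.
[strident] is immediately dominated by W-node.
These paths first converge at W-node; no daughter of W-node dominates all 2 features, so W-node is the minimal constituent.

W-node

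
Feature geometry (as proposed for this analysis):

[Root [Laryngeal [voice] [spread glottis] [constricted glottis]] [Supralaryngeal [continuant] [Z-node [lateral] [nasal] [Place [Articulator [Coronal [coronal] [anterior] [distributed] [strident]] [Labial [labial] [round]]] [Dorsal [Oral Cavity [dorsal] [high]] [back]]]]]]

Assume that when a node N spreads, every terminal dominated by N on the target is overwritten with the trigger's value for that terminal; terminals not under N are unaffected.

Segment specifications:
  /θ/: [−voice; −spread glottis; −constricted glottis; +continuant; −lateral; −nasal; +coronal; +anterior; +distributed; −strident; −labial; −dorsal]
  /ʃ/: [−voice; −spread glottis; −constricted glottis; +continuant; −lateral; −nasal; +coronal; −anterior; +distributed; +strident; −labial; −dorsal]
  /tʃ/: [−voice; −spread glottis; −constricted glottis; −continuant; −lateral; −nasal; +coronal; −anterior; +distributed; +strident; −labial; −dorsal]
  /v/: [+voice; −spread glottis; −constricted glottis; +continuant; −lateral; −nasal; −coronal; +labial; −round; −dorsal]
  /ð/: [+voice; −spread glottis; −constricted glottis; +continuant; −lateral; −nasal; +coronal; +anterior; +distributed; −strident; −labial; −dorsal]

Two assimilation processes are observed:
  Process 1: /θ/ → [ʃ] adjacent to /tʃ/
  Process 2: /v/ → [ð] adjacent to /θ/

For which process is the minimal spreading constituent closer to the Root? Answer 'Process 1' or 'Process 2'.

Process 2

Process 1: the features that change are [anterior], [strident]; the minimal node is Coronal (depth 5).
Process 2: the features that change are [labial], [round], [coronal], [anterior], [distributed], [strident]; the minimal node is Articulator (depth 4).
Depth 4 < depth 5; Process 2 involves the structurally higher constituent Articulator.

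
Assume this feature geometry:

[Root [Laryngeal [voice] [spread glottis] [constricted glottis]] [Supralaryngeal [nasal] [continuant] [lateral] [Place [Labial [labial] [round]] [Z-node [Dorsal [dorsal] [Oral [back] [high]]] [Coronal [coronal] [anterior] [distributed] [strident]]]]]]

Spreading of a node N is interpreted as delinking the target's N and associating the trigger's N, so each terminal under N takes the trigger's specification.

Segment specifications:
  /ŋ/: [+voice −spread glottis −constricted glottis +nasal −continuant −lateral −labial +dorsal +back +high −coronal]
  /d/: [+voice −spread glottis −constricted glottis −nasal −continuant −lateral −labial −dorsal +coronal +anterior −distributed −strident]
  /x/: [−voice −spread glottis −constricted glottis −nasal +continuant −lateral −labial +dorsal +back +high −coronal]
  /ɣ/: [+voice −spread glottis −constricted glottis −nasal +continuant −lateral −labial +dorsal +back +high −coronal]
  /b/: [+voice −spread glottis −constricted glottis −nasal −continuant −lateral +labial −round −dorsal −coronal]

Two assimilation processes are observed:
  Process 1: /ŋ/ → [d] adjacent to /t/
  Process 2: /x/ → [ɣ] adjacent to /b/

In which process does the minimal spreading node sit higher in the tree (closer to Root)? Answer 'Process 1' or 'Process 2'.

Process 1

Process 1: the features that change are [nasal], [coronal], [anterior], [distributed], [strident], [dorsal], [high], [back]; the minimal node is Supralaryngeal (depth 1).
Process 2 alters [voice]; the lowest dominating node is [voice] (depth 2 from Root).
Supralaryngeal (depth 1) sits above [voice] (depth 2), making Process 1 the one with the higher spreading node.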